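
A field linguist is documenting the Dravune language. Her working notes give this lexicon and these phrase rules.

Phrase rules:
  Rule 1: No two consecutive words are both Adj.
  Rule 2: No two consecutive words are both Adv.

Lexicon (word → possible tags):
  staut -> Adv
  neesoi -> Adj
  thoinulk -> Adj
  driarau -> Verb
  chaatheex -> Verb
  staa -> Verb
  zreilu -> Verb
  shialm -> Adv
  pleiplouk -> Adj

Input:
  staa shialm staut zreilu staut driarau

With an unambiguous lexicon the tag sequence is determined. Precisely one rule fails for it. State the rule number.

2

Fixed tagging: Verb Adv Adv Verb Adv Verb.
Rule check: R1 ✓, R2 ✗.
Only rule 2 fails.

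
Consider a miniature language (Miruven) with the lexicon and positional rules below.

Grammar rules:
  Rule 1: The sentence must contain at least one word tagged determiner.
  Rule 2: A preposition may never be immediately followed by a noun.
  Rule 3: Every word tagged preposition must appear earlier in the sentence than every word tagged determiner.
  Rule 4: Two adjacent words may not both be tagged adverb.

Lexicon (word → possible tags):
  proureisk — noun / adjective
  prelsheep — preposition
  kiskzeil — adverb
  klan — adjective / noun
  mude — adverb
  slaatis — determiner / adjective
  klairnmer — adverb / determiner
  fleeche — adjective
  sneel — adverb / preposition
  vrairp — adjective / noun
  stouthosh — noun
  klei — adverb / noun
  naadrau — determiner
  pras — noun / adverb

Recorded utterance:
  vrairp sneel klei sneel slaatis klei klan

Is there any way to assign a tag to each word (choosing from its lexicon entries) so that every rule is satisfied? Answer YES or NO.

YES

Candidates per position — 1:vrairp {adjective,noun}; 2:sneel {adverb,preposition}; 3:klei {adverb,noun}; 4:sneel {adverb,preposition}; 5:slaatis {determiner,adjective}; 6:klei {adverb,noun}; 7:klan {adjective,noun}.
One satisfying assignment: noun adverb noun preposition determiner adverb adjective.
Check: rule 1 ok; rule 2 ok; rule 3 ok; rule 4 ok.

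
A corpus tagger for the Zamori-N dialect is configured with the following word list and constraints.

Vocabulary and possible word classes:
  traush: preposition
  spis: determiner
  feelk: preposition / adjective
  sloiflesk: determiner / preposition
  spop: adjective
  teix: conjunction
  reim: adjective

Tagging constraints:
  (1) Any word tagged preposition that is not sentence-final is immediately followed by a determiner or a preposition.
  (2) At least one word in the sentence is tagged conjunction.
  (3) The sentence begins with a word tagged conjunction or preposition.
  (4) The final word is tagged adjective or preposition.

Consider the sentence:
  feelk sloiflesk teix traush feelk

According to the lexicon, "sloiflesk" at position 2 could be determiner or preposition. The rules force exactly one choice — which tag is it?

Candidates per position — 1:feelk {preposition,adjective}; 2:sloiflesk {determiner,preposition}; 3:teix {conjunction}; 4:traush {preposition}; 5:feelk {preposition,adjective}.
At position 1, choosing adjective makes rule 3 impossible to satisfy; hence preposition.
At position 2, choosing preposition makes rule 1 impossible to satisfy; hence determiner.
At position 5, choosing adjective makes rule 1 impossible to satisfy; hence preposition.
The only consistent sequence is: preposition determiner conjunction preposition preposition.
Rule-by-rule: rule 1 ok; rule 2 ok; rule 3 ok; rule 4 ok.

determiner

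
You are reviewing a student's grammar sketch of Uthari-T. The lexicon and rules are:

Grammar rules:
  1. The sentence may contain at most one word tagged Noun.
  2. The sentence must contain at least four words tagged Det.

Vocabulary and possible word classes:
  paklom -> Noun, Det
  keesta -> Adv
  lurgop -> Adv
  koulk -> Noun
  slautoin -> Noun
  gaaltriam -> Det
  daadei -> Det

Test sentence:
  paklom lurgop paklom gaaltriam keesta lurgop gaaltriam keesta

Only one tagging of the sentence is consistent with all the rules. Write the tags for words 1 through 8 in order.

Det Adv Det Det Adv Adv Det Adv

Candidates per position — 1:paklom {Noun,Det}; 2:lurgop {Adv}; 3:paklom {Noun,Det}; 4:gaaltriam {Det}; 5:keesta {Adv}; 6:lurgop {Adv}; 7:gaaltriam {Det}; 8:keesta {Adv}.
Position 1: Noun is ruled out by rule 2; that leaves Det.
Position 3: Noun is ruled out by rule 2; that leaves Det.
That leaves exactly one tagging: Det Adv Det Det Adv Adv Det Adv.
Verifying each rule — rule 1 ok; rule 2 ok.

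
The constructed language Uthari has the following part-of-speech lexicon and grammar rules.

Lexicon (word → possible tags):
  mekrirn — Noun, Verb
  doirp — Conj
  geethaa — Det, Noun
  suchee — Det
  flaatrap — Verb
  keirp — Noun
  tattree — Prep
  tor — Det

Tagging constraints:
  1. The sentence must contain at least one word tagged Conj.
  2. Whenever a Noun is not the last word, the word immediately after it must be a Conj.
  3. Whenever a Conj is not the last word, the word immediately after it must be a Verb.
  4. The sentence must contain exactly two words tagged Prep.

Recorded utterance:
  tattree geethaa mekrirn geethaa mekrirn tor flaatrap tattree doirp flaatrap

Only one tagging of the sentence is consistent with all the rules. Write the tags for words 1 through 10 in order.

Prep Det Verb Det Verb Det Verb Prep Conj Verb

Candidates per position — 1:tattree {Prep}; 2:geethaa {Det,Noun}; 3:mekrirn {Noun,Verb}; 4:geethaa {Det,Noun}; 5:mekrirn {Noun,Verb}; 6:tor {Det}; 7:flaatrap {Verb}; 8:tattree {Prep}; 9:doirp {Conj}; 10:flaatrap {Verb}.
Position 2: tagging it Noun would leave rule 2 unsatisfiable, so it must be Det.
Position 3: tagging it Noun would leave rule 2 unsatisfiable, so it must be Verb.
Position 4: tagging it Noun would leave rule 2 unsatisfiable, so it must be Det.
Position 5: tagging it Noun would leave rule 2 unsatisfiable, so it must be Verb.
The unique satisfying tagging is: Prep Det Verb Det Verb Det Verb Prep Conj Verb.
Rule-by-rule: rule 1 ✓; rule 2 ✓; rule 3 ✓; rule 4 ✓.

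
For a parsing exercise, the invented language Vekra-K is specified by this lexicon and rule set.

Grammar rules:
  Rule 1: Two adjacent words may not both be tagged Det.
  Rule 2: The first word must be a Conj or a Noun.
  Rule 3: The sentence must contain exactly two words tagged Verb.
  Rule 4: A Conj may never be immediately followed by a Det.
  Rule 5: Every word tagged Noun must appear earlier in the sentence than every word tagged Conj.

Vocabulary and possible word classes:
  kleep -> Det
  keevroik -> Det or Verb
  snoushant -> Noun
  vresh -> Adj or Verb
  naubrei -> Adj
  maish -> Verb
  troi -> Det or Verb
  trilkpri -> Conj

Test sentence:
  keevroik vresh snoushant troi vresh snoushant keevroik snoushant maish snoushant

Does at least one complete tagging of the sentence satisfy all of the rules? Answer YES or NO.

NO

Candidates per position — 1:keevroik {Det,Verb}; 2:vresh {Adj,Verb}; 3:snoushant {Noun}; 4:troi {Det,Verb}; 5:vresh {Adj,Verb}; 6:snoushant {Noun}; 7:keevroik {Det,Verb}; 8:snoushant {Noun}; 9:maish {Verb}; 10:snoushant {Noun}.
Rule 2 cannot be satisfied by any choice of tags from the lexicon.
So there is no consistent tagging.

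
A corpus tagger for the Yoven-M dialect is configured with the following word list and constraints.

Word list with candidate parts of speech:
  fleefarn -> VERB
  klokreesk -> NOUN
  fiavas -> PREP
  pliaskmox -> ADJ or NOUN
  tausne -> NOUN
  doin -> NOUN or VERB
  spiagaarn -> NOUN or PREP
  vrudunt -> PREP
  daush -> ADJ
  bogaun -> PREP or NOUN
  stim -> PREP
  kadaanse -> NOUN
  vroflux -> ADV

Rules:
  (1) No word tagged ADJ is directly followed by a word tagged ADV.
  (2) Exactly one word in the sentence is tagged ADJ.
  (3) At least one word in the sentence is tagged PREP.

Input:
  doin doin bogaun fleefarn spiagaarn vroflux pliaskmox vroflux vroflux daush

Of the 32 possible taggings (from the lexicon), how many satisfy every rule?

Candidates per position — 1:doin {NOUN,VERB}; 2:doin {NOUN,VERB}; 3:bogaun {PREP,NOUN}; 4:fleefarn {VERB}; 5:spiagaarn {NOUN,PREP}; 6:vroflux {ADV}; 7:pliaskmox {ADJ,NOUN}; 8:vroflux {ADV}; 9:vroflux {ADV}; 10:daush {ADJ}.
There are 32 candidate sequences in total.
Checking each against the rules leaves 12 sequences.
Count = 12.

12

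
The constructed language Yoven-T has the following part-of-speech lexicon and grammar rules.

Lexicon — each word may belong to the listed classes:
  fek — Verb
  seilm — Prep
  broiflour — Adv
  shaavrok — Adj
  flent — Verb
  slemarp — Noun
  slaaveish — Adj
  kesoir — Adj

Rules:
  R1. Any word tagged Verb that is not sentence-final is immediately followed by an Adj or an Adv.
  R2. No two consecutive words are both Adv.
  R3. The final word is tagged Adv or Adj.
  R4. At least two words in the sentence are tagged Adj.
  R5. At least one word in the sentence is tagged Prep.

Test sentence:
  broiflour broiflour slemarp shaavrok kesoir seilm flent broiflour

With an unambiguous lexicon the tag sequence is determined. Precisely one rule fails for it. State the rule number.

Fixed tagging: Adv Adv Noun Adj Adj Prep Verb Adv.
Rule check: R1 holds, R2 violated, R3 holds, R4 holds, R5 holds.
Only rule 2 fails.

2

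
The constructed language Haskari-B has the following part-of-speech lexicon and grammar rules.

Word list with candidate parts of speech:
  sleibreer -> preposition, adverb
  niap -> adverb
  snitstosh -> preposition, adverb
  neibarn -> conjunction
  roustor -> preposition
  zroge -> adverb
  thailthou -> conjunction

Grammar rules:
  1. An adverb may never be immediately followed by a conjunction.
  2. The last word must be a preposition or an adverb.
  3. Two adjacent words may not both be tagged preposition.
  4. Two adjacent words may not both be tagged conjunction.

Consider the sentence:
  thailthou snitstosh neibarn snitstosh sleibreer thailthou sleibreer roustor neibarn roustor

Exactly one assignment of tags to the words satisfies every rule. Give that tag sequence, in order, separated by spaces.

conjunction preposition conjunction adverb preposition conjunction adverb preposition conjunction preposition

Candidates per position — 1:thailthou {conjunction}; 2:snitstosh {preposition,adverb}; 3:neibarn {conjunction}; 4:snitstosh {preposition,adverb}; 5:sleibreer {preposition,adverb}; 6:thailthou {conjunction}; 7:sleibreer {preposition,adverb}; 8:roustor {preposition}; 9:neibarn {conjunction}; 10:roustor {preposition}.
At position 2, choosing adverb makes rule 1 impossible to satisfy; hence preposition.
At position 5, choosing adverb makes rule 1 impossible to satisfy; hence preposition.
At position 7, choosing preposition makes rule 3 impossible to satisfy; hence adverb.
At position 4, choosing preposition makes rule 3 impossible to satisfy; hence adverb.
So the tagging must be: conjunction preposition conjunction adverb preposition conjunction adverb preposition conjunction preposition.
Check: rule 1 holds; rule 2 holds; rule 3 holds; rule 4 holds.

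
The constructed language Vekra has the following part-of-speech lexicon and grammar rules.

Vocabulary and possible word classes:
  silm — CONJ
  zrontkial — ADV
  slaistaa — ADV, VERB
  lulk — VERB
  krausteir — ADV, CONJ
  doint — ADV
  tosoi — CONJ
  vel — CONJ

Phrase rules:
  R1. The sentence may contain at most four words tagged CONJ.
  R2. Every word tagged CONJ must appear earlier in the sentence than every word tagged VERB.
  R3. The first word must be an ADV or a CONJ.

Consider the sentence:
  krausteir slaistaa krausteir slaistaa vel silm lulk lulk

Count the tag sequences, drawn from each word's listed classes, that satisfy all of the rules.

Candidates per position — 1:krausteir {ADV,CONJ}; 2:slaistaa {ADV,VERB}; 3:krausteir {ADV,CONJ}; 4:slaistaa {ADV,VERB}; 5:vel {CONJ}; 6:silm {CONJ}; 7:lulk {VERB}; 8:lulk {VERB}.
There are 16 candidate sequences in total.
The sequences that satisfy every rule: ADV ADV ADV ADV CONJ CONJ VERB VERB; ADV ADV CONJ ADV CONJ CONJ VERB VERB; CONJ ADV ADV ADV CONJ CONJ VERB VERB; CONJ ADV CONJ ADV CONJ CONJ VERB VERB.
Count = 4.

4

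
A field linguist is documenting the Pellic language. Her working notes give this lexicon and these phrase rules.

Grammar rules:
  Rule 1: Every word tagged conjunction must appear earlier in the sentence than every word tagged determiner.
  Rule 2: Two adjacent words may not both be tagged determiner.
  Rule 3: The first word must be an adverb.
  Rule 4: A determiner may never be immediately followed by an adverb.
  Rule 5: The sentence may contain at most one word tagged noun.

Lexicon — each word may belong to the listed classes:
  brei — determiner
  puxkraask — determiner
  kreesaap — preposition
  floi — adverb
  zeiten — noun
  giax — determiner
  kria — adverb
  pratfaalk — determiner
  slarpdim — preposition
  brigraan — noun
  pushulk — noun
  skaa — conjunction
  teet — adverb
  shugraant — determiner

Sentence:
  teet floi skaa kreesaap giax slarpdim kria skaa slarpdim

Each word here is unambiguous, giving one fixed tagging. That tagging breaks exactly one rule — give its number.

Fixed tagging: adverb adverb conjunction preposition determiner preposition adverb conjunction preposition.
Checking each rule: R1 violated, R2 holds, R3 holds, R4 holds, R5 holds.
Only rule 1 fails.

1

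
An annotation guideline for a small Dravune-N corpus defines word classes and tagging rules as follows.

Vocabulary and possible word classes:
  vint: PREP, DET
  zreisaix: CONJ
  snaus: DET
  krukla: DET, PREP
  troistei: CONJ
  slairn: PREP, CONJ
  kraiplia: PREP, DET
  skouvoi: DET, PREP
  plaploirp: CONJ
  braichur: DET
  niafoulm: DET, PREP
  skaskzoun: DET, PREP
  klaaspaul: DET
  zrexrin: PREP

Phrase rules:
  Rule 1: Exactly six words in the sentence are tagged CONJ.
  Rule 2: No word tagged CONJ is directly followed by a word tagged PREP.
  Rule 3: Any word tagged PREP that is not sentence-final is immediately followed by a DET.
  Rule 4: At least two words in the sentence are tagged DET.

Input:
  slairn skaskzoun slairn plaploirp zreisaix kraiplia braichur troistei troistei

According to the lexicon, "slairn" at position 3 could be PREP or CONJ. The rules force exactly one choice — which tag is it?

CONJ

Candidates per position — 1:slairn {PREP,CONJ}; 2:skaskzoun {DET,PREP}; 3:slairn {PREP,CONJ}; 4:plaploirp {CONJ}; 5:zreisaix {CONJ}; 6:kraiplia {PREP,DET}; 7:braichur {DET}; 8:troistei {CONJ}; 9:troistei {CONJ}.
Position 1: PREP is ruled out by rule 1; that leaves CONJ.
Position 2: PREP is ruled out by rule 2; that leaves DET.
Position 3: PREP is ruled out by rule 1; that leaves CONJ.
Position 6: PREP is ruled out by rule 2; that leaves DET.
The unique satisfying tagging is: CONJ DET CONJ CONJ CONJ DET DET CONJ CONJ.
Check: rule 1 satisfied; rule 2 satisfied; rule 3 satisfied; rule 4 satisfied.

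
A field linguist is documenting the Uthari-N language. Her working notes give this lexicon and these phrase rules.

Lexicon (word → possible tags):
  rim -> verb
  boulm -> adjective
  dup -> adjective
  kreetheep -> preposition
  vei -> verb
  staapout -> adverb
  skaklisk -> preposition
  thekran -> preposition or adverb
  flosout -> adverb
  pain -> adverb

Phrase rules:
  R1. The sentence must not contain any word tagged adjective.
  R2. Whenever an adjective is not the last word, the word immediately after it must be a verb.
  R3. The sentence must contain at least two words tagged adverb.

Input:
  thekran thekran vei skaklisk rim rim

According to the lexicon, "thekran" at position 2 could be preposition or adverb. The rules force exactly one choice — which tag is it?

Candidates per position — 1:thekran {preposition,adverb}; 2:thekran {preposition,adverb}; 3:vei {verb}; 4:skaklisk {preposition}; 5:rim {verb}; 6:rim {verb}.
Position 1: tagging it preposition would leave rule 3 unsatisfiable, so it must be adverb.
Position 2: tagging it preposition would leave rule 3 unsatisfiable, so it must be adverb.
So the tagging must be: adverb adverb verb preposition verb verb.
Rule-by-rule: rule 1 ok; rule 2 ok; rule 3 ok.

adverb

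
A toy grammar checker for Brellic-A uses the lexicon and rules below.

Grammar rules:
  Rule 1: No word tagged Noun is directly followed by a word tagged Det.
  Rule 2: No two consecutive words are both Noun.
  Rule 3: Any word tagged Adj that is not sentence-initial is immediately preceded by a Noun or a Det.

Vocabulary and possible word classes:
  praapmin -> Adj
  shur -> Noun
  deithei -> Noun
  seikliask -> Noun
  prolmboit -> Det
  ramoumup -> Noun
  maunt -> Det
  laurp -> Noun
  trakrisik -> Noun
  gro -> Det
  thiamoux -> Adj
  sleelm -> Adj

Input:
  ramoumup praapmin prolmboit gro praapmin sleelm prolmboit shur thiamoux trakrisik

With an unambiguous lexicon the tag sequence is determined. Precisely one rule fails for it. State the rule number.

3

Fixed tagging: Noun Adj Det Det Adj Adj Det Noun Adj Noun.
Checking each rule: R1 ✓, R2 ✓, R3 ✗.
Only rule 3 fails.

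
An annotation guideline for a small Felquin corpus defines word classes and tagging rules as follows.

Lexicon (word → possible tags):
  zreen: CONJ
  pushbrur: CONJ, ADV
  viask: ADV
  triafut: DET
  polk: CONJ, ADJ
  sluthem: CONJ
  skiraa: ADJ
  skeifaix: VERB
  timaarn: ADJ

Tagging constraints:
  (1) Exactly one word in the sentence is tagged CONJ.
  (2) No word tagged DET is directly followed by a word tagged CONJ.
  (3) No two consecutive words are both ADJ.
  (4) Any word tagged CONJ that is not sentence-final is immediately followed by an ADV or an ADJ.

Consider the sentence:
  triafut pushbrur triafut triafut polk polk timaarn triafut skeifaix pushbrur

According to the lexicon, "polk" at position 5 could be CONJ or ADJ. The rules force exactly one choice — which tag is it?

ADJ

Candidates per position — 1:triafut {DET}; 2:pushbrur {CONJ,ADV}; 3:triafut {DET}; 4:triafut {DET}; 5:polk {CONJ,ADJ}; 6:polk {CONJ,ADJ}; 7:timaarn {ADJ}; 8:triafut {DET}; 9:skeifaix {VERB}; 10:pushbrur {CONJ,ADV}.
Word 2 cannot be CONJ — rule 2 would then fail for every completion. It is ADV.
Word 5 cannot be CONJ — rule 2 would then fail for every completion. It is ADJ.
Word 6 cannot be ADJ — rule 3 would then fail for every completion. It is CONJ.
Word 10 cannot be CONJ — rule 1 would then fail for every completion. It is ADV.
So the tagging must be: DET ADV DET DET ADJ CONJ ADJ DET VERB ADV.
Verifying each rule — rule 1 ok; rule 2 ok; rule 3 ok; rule 4 ok.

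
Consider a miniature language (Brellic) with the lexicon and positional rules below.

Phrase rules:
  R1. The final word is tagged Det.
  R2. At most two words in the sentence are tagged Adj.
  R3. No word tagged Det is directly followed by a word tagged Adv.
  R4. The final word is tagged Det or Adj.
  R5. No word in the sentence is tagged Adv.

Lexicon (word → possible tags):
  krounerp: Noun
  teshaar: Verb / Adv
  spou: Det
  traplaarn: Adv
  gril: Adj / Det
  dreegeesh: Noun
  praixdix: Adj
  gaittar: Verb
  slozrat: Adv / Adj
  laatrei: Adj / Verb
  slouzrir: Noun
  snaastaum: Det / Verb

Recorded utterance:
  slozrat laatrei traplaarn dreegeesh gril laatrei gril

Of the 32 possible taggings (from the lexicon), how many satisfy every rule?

Candidates per position — 1:slozrat {Adv,Adj}; 2:laatrei {Adj,Verb}; 3:traplaarn {Adv}; 4:dreegeesh {Noun}; 5:gril {Adj,Det}; 6:laatrei {Adj,Verb}; 7:gril {Adj,Det}.
There are 32 candidate sequences in total.
Rule 5 cannot be satisfied by any choice of tags from the lexicon.
So there is no consistent tagging.
Count = 0.

0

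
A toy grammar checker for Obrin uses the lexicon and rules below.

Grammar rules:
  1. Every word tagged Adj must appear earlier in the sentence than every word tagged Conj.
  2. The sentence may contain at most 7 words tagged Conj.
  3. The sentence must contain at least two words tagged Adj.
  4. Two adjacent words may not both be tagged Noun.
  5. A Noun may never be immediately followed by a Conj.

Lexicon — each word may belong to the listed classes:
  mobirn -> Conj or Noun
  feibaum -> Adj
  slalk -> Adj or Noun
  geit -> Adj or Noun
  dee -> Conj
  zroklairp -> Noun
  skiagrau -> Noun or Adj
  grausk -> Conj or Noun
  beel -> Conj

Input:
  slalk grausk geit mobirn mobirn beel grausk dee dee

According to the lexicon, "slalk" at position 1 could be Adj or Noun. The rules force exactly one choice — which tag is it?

Candidates per position — 1:slalk {Adj,Noun}; 2:grausk {Conj,Noun}; 3:geit {Adj,Noun}; 4:mobirn {Conj,Noun}; 5:mobirn {Conj,Noun}; 6:beel {Conj}; 7:grausk {Conj,Noun}; 8:dee {Conj}; 9:dee {Conj}.
Position 1: tagging it Noun would leave rule 3 unsatisfiable, so it must be Adj.
Position 3: tagging it Noun would leave rule 3 unsatisfiable, so it must be Adj.
Position 4: tagging it Noun would leave rule 5 unsatisfiable, so it must be Conj.
Position 5: tagging it Noun would leave rule 5 unsatisfiable, so it must be Conj.
Position 7: tagging it Noun would leave rule 5 unsatisfiable, so it must be Conj.
Position 2: tagging it Conj would leave rule 1 unsatisfiable, so it must be Noun.
The only consistent sequence is: Adj Noun Adj Conj Conj Conj Conj Conj Conj.
Checking: rule 1 ✓; rule 2 ✓; rule 3 ✓; rule 4 ✓; rule 5 ✓.

Adj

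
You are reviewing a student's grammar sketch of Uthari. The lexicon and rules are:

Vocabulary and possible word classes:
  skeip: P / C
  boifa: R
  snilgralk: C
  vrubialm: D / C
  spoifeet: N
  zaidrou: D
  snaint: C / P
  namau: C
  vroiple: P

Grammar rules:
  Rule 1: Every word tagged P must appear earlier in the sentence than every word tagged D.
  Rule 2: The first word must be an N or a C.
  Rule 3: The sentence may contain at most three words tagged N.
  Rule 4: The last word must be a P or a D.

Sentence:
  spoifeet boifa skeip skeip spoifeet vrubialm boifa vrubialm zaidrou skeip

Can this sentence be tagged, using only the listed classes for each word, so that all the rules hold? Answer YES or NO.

Candidates per position — 1:spoifeet {N}; 2:boifa {R}; 3:skeip {P,C}; 4:skeip {P,C}; 5:spoifeet {N}; 6:vrubialm {D,C}; 7:boifa {R}; 8:vrubialm {D,C}; 9:zaidrou {D}; 10:skeip {P,C}.
Every candidate sequence violates at least one rule; no consistent tagging exists.

NO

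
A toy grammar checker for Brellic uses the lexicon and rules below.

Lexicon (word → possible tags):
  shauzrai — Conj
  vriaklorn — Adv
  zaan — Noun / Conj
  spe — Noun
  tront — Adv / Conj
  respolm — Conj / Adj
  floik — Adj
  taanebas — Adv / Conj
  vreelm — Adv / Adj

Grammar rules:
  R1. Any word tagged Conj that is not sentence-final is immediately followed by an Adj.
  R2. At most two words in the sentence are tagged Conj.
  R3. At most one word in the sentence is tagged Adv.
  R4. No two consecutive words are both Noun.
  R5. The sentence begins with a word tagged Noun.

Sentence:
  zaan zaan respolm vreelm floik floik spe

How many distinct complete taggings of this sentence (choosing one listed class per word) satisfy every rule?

2

Candidates per position — 1:zaan {Noun,Conj}; 2:zaan {Noun,Conj}; 3:respolm {Conj,Adj}; 4:vreelm {Adv,Adj}; 5:floik {Adj}; 6:floik {Adj}; 7:spe {Noun}.
There are 16 candidate sequences in total.
The sequences that satisfy every rule: Noun Conj Adj Adv Adj Adj Noun; Noun Conj Adj Adj Adj Adj Noun.
Count = 2.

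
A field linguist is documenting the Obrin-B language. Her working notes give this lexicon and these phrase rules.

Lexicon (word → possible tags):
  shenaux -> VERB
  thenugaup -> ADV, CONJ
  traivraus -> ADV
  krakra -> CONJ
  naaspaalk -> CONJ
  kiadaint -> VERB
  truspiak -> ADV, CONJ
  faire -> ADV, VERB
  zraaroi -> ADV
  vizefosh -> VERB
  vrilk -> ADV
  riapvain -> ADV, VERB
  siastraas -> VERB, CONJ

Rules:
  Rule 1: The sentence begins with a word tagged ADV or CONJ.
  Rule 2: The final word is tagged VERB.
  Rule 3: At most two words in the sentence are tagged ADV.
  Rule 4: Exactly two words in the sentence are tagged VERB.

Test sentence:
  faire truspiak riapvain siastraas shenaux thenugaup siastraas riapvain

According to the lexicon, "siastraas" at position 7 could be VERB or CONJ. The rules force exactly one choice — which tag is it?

CONJ

Candidates per position — 1:faire {ADV,VERB}; 2:truspiak {ADV,CONJ}; 3:riapvain {ADV,VERB}; 4:siastraas {VERB,CONJ}; 5:shenaux {VERB}; 6:thenugaup {ADV,CONJ}; 7:siastraas {VERB,CONJ}; 8:riapvain {ADV,VERB}.
Position 1: tagging it VERB would leave rule 1 unsatisfiable, so it must be ADV.
Position 8: tagging it ADV would leave rule 2 unsatisfiable, so it must be VERB.
Position 3: tagging it VERB would leave rule 4 unsatisfiable, so it must be ADV.
Position 4: tagging it VERB would leave rule 4 unsatisfiable, so it must be CONJ.
Position 6: tagging it ADV would leave rule 3 unsatisfiable, so it must be CONJ.
Position 7: tagging it VERB would leave rule 4 unsatisfiable, so it must be CONJ.
Position 2: tagging it ADV would leave rule 3 unsatisfiable, so it must be CONJ.
That leaves exactly one tagging: ADV CONJ ADV CONJ VERB CONJ CONJ VERB.
Rule-by-rule: rule 1 holds; rule 2 holds; rule 3 holds; rule 4 holds.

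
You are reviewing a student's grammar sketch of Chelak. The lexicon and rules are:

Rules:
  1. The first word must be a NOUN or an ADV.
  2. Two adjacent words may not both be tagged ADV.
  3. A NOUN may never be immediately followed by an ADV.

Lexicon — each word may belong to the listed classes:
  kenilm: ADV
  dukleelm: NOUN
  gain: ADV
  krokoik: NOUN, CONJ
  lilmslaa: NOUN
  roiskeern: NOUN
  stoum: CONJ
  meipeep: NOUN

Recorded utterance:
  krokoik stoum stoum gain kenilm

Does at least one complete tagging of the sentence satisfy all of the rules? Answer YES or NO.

Candidates per position — 1:krokoik {NOUN,CONJ}; 2:stoum {CONJ}; 3:stoum {CONJ}; 4:gain {ADV}; 5:kenilm {ADV}.
Rule 2 cannot be satisfied by any choice of tags from the lexicon.
So there is no consistent tagging.

NO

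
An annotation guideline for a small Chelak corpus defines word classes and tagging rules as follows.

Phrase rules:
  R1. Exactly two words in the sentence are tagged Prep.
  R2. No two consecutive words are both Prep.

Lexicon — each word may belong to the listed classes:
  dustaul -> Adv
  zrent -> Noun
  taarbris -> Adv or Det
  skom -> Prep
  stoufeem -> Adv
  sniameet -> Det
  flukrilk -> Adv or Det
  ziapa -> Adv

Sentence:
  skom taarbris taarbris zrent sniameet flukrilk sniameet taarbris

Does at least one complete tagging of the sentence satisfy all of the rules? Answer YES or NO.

Candidates per position — 1:skom {Prep}; 2:taarbris {Adv,Det}; 3:taarbris {Adv,Det}; 4:zrent {Noun}; 5:sniameet {Det}; 6:flukrilk {Adv,Det}; 7:sniameet {Det}; 8:taarbris {Adv,Det}.
Rule 1 cannot be satisfied by any choice of tags from the lexicon.
So there is no consistent tagging.

NO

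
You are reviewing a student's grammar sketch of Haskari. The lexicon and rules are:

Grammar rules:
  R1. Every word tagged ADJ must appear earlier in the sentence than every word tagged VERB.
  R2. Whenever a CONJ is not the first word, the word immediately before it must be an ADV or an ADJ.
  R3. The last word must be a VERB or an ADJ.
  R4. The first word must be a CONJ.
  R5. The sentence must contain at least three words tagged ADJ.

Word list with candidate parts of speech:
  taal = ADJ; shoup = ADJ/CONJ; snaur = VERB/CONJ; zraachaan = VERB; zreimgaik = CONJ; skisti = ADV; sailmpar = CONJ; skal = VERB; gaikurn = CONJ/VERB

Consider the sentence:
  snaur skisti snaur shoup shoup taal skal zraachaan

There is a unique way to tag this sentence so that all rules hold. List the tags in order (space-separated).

Candidates per position — 1:snaur {VERB,CONJ}; 2:skisti {ADV}; 3:snaur {VERB,CONJ}; 4:shoup {ADJ,CONJ}; 5:shoup {ADJ,CONJ}; 6:taal {ADJ}; 7:skal {VERB}; 8:zraachaan {VERB}.
If word 1 were VERB, no tagging could satisfy rule 1; so word 1 is CONJ.
If word 3 were VERB, no tagging could satisfy rule 1; so word 3 is CONJ.
If word 4 were CONJ, no tagging could satisfy rule 2; so word 4 is ADJ.
If word 5 were CONJ, no tagging could satisfy rule 5; so word 5 is ADJ.
So the tagging must be: CONJ ADV CONJ ADJ ADJ ADJ VERB VERB.
Checking: rule 1 ok; rule 2 ok; rule 3 ok; rule 4 ok; rule 5 ok.

CONJ ADV CONJ ADJ ADJ ADJ VERB VERB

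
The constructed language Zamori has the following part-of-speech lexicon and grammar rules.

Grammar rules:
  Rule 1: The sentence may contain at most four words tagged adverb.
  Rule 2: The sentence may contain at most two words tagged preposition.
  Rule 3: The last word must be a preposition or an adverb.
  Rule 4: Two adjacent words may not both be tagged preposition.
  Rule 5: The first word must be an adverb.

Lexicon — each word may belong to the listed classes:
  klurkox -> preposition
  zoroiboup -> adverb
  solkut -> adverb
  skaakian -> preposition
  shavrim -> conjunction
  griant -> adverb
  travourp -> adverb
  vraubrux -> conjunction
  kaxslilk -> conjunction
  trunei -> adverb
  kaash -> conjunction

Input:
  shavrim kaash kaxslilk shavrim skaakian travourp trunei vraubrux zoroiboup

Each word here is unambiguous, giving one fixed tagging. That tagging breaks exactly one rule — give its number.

5

Fixed tagging: conjunction conjunction conjunction conjunction preposition adverb adverb conjunction adverb.
Rule check: R1 holds, R2 holds, R3 holds, R4 holds, R5 violated.
Only rule 5 fails.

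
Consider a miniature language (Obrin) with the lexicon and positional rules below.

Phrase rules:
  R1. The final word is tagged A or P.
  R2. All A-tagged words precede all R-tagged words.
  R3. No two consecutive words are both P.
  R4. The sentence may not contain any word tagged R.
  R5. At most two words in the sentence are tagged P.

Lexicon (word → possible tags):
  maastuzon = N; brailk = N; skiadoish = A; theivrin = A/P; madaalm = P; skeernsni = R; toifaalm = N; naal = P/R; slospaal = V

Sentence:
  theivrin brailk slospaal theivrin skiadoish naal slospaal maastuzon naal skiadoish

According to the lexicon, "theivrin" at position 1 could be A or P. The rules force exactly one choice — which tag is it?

Candidates per position — 1:theivrin {A,P}; 2:brailk {N}; 3:slospaal {V}; 4:theivrin {A,P}; 5:skiadoish {A}; 6:naal {P,R}; 7:slospaal {V}; 8:maastuzon {N}; 9:naal {P,R}; 10:skiadoish {A}.
If word 6 were R, no tagging could satisfy rule 2; so word 6 is P.
If word 9 were R, no tagging could satisfy rule 2; so word 9 is P.
If word 1 were P, no tagging could satisfy rule 5; so word 1 is A.
If word 4 were P, no tagging could satisfy rule 5; so word 4 is A.
The unique satisfying tagging is: A N V A A P V N P A.
Check: rule 1 ✓; rule 2 ✓; rule 3 ✓; rule 4 ✓; rule 5 ✓.

A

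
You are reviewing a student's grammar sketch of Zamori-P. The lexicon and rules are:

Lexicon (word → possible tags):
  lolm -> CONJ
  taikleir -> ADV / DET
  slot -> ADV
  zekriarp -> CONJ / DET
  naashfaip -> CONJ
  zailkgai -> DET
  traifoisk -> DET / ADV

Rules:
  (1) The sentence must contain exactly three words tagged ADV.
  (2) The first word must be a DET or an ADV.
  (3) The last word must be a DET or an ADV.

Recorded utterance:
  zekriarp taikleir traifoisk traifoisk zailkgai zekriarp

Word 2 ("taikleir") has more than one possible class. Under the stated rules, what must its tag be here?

ADV

Candidates per position — 1:zekriarp {CONJ,DET}; 2:taikleir {ADV,DET}; 3:traifoisk {DET,ADV}; 4:traifoisk {DET,ADV}; 5:zailkgai {DET}; 6:zekriarp {CONJ,DET}.
Position 1: CONJ is ruled out by rule 2; that leaves DET.
Position 2: DET is ruled out by rule 1; that leaves ADV.
Position 3: DET is ruled out by rule 1; that leaves ADV.
Position 4: DET is ruled out by rule 1; that leaves ADV.
Position 6: CONJ is ruled out by rule 3; that leaves DET.
So the tagging must be: DET ADV ADV ADV DET DET.
Check: rule 1 ok; rule 2 ok; rule 3 ok.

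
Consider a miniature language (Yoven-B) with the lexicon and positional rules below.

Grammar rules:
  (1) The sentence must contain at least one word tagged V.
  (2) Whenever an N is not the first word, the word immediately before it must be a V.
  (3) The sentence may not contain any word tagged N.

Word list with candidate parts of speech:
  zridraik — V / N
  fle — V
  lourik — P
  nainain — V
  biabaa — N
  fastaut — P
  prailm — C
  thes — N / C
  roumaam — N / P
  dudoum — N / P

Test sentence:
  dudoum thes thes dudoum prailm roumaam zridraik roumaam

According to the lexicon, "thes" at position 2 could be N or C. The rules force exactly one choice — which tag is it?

Candidates per position — 1:dudoum {N,P}; 2:thes {N,C}; 3:thes {N,C}; 4:dudoum {N,P}; 5:prailm {C}; 6:roumaam {N,P}; 7:zridraik {V,N}; 8:roumaam {N,P}.
Position 1: N is ruled out by rule 3; that leaves P.
Position 2: N is ruled out by rule 2; that leaves C.
Position 3: N is ruled out by rule 2; that leaves C.
Position 4: N is ruled out by rule 2; that leaves P.
Position 6: N is ruled out by rule 2; that leaves P.
Position 7: N is ruled out by rule 1; that leaves V.
Position 8: N is ruled out by rule 3; that leaves P.
The unique satisfying tagging is: P C C P C P V P.
Check: rule 1 satisfied; rule 2 satisfied; rule 3 satisfied.

C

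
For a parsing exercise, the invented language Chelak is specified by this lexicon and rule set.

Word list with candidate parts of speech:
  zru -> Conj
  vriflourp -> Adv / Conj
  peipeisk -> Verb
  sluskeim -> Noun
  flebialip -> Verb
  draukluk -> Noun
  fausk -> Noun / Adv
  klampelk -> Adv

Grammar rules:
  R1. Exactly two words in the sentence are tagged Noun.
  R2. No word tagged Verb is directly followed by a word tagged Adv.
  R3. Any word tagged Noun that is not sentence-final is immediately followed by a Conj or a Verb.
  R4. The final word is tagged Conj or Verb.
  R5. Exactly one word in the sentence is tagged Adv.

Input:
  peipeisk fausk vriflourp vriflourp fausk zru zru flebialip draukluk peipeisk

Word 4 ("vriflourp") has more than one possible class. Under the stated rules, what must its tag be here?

Candidates per position — 1:peipeisk {Verb}; 2:fausk {Noun,Adv}; 3:vriflourp {Adv,Conj}; 4:vriflourp {Adv,Conj}; 5:fausk {Noun,Adv}; 6:zru {Conj}; 7:zru {Conj}; 8:flebialip {Verb}; 9:draukluk {Noun}; 10:peipeisk {Verb}.
Word 2 cannot be Adv — rule 2 would then fail for every completion. It is Noun.
Word 3 cannot be Adv — rule 3 would then fail for every completion. It is Conj.
Word 5 cannot be Noun — rule 1 would then fail for every completion. It is Adv.
Word 4 cannot be Adv — rule 5 would then fail for every completion. It is Conj.
The unique satisfying tagging is: Verb Noun Conj Conj Adv Conj Conj Verb Noun Verb.
Check: rule 1 holds; rule 2 holds; rule 3 holds; rule 4 holds; rule 5 holds.

Conj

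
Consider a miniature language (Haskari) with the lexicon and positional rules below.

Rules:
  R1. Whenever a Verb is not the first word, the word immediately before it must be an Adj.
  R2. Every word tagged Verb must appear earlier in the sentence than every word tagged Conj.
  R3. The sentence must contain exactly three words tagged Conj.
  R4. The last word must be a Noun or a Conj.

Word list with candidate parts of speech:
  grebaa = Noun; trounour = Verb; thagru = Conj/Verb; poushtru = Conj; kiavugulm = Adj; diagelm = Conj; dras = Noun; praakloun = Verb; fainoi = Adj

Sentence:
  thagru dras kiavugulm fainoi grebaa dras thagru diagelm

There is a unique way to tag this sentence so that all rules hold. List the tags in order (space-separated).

Candidates per position — 1:thagru {Conj,Verb}; 2:dras {Noun}; 3:kiavugulm {Adj}; 4:fainoi {Adj}; 5:grebaa {Noun}; 6:dras {Noun}; 7:thagru {Conj,Verb}; 8:diagelm {Conj}.
At position 1, choosing Verb makes rule 3 impossible to satisfy; hence Conj.
At position 7, choosing Verb makes rule 1 impossible to satisfy; hence Conj.
So the tagging must be: Conj Noun Adj Adj Noun Noun Conj Conj.
Checking: rule 1 ✓; rule 2 ✓; rule 3 ✓; rule 4 ✓.

Conj Noun Adj Adj Noun Noun Conj Conj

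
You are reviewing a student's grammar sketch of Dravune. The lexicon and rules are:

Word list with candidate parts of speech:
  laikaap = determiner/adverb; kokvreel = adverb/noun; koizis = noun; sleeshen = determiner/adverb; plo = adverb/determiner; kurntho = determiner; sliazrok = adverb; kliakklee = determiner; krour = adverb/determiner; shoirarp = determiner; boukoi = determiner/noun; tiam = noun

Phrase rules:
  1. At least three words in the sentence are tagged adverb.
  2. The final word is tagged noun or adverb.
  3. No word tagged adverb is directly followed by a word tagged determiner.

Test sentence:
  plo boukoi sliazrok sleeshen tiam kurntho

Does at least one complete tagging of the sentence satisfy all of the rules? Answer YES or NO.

Candidates per position — 1:plo {adverb,determiner}; 2:boukoi {determiner,noun}; 3:sliazrok {adverb}; 4:sleeshen {determiner,adverb}; 5:tiam {noun}; 6:kurntho {determiner}.
Rule 2 cannot be satisfied by any choice of tags from the lexicon.
So there is no consistent tagging.

NO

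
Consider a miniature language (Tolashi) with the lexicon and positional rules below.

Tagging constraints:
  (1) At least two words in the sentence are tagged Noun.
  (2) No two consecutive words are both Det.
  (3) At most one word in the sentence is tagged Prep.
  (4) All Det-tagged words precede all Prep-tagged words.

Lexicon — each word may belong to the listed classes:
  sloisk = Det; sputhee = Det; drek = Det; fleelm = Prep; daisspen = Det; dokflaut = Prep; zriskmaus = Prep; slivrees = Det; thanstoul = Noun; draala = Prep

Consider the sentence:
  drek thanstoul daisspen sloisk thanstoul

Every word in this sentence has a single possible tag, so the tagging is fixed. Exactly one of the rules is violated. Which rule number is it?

Fixed tagging: Det Noun Det Det Noun.
Rule check: R1 ok, R2 fails, R3 ok, R4 ok.
Only rule 2 fails.

2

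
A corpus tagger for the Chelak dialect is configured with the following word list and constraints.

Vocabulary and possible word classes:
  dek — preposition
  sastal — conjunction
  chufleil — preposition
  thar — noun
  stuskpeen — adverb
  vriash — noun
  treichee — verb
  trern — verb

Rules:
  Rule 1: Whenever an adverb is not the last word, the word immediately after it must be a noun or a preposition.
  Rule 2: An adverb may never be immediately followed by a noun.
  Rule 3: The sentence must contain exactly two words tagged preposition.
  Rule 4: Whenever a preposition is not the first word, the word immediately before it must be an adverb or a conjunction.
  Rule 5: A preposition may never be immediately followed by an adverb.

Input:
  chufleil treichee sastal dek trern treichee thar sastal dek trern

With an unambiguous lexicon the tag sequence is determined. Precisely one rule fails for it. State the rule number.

3

Fixed tagging: preposition verb conjunction preposition verb verb noun conjunction preposition verb.
Rule check: R1 ✓, R2 ✓, R3 ✗, R4 ✓, R5 ✓.
Only rule 3 fails.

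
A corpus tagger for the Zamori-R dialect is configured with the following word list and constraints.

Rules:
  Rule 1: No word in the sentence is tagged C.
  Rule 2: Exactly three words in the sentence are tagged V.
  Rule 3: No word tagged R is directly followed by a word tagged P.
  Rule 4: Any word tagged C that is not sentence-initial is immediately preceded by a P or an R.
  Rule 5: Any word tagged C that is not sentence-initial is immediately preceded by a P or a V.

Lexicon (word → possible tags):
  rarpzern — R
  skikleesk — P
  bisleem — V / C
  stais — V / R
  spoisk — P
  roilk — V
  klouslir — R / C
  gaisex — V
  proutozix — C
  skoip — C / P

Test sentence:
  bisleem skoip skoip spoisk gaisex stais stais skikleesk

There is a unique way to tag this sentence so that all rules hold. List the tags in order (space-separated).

V P P P V R V P

Candidates per position — 1:bisleem {V,C}; 2:skoip {C,P}; 3:skoip {C,P}; 4:spoisk {P}; 5:gaisex {V}; 6:stais {V,R}; 7:stais {V,R}; 8:skikleesk {P}.
Word 1 cannot be C — rule 1 would then fail for every completion. It is V.
Word 2 cannot be C — rule 1 would then fail for every completion. It is P.
Word 3 cannot be C — rule 1 would then fail for every completion. It is P.
Word 7 cannot be R — rule 3 would then fail for every completion. It is V.
Word 6 cannot be V — rule 2 would then fail for every completion. It is R.
The unique satisfying tagging is: V P P P V R V P.
Checking: rule 1 holds; rule 2 holds; rule 3 holds; rule 4 holds; rule 5 holds.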